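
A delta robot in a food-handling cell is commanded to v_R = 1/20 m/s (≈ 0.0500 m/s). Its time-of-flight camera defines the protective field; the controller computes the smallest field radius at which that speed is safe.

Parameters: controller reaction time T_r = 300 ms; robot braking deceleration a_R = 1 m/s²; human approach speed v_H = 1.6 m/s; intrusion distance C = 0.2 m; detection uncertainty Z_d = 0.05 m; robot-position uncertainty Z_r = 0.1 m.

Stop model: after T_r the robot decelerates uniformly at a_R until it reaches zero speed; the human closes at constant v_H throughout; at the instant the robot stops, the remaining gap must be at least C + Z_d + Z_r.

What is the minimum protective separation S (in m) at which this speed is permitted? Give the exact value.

stop time T_s = (1/20)/1 = 0.0500 s
robot covers v_R·T_r = 0.0500·0.3000 = 0.0150 m before braking
robot covers 0.0500·0.0500 − ½·1.0000·0.0500² = 0.0013 m while stopping
human over T_r+T_s: 1.6000·(0.3000+0.0500) = 0.5600 m
C+Z_d+Z_r = 0.2000+0.0500+0.1000 = 0.3500 m
S_min ≈ 0.0150+0.0013+0.5600+0.3500  ⇒  S_min = 741/800 m

S_min = 741/800 m = 0.9263 m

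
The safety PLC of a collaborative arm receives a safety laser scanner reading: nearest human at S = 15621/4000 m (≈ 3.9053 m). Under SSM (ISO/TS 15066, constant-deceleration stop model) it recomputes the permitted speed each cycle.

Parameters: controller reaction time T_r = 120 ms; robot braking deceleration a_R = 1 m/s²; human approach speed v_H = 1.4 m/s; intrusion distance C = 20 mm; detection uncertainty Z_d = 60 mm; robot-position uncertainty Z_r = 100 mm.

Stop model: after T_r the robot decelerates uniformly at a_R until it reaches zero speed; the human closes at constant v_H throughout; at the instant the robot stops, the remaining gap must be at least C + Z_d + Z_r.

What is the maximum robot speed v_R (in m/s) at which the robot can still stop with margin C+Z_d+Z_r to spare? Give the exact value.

v_R_max = 31/20 m/s = 1.5500 m/s

quadratic (1/2)·v² + (38/25)·v + (-14229/4000) = 0
  disc = (38/25)² − 4·(1/2)·(-14229/4000) = 94249/10000 ; √disc = 307/100
  v_R = (−(38/25) + 307/100) / (2·(1/2)) = 31/20 m/s
check:
T_s = v_R/a_R = (31/20)/1 = 1.5500 s
robot in T_r: 1.5500·0.1200 = 0.1860 m
robot covers 1.5500·1.5500 − ½·1.0000·1.5500² = 1.2012 m while stopping
human over T_r+T_s: 1.4000·(0.1200+1.5500) = 2.3380 m
residual clearance needed = 0.0200+0.0600+0.1000 = 0.1800 m
sum ≈ 0.1860+1.2012+2.3380+0.1800 ≈ 3.9053 m = S ✓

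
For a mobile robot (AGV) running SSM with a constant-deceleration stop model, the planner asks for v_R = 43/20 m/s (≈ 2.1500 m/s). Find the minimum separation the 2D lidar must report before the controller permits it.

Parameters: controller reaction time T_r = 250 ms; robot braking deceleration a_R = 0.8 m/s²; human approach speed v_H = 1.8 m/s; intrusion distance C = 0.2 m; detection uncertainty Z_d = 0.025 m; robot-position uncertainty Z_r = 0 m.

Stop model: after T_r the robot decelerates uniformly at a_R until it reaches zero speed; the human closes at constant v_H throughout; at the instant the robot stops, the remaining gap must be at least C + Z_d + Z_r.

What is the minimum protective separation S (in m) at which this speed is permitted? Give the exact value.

T_s = v_R/a_R = (43/20)/(4/5) = 2.6875 s
robot covers v_R·T_r = 2.1500·0.2500 = 0.5375 m before braking
robot under decel: 2.1500²/(2·0.8000) = 2.8891 m
person approaches 1.8000·(0.2500+2.6875) = 5.2875 m
residual clearance needed = 0.2000+0.0250+0.0000 = 0.2250 m
S_min ≈ 0.5375+2.8891+5.2875+0.2250  ⇒  S_min = 5721/640 m

S_min = 5721/640 m = 8.9391 m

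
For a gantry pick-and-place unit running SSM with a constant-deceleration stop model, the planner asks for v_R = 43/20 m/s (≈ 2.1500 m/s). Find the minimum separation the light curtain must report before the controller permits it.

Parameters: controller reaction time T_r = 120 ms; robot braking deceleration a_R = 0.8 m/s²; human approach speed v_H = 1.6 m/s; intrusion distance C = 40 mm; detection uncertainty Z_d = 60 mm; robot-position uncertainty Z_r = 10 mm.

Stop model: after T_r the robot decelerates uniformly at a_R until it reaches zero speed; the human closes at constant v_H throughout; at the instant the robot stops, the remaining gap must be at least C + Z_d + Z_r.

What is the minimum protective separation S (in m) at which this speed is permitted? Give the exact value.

braking lasts T_s = (43/20)/(4/5) = 2.6875 s
reaction-phase robot travel = 2.1500·0.1200 = 0.2580 m
braking distance = 2.1500²/(2·0.8000) = 2.8891 m
human closes 1.6000·2.8075 = 4.4920 m
margins: 0.0400+0.0600+0.0100 = 0.1100 m
S_min ≈ 0.2580+2.8891+4.4920+0.1100  ⇒  S_min = 24797/3200 m

S_min = 24797/3200 m = 7.7491 m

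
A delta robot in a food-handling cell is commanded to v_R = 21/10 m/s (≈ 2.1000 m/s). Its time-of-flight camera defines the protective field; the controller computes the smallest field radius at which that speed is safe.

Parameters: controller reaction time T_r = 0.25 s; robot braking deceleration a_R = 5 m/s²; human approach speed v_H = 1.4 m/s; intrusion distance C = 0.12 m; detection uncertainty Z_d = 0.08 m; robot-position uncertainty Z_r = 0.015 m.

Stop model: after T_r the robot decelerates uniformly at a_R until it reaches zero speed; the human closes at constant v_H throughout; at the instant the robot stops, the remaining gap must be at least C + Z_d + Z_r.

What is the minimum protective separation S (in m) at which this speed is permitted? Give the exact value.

braking lasts T_s = (21/10)/5 = 0.4200 s
robot covers v_R·T_r = 2.1000·0.2500 = 0.5250 m before braking
robot covers 2.1000·0.4200 − ½·5.0000·0.4200² = 0.4410 m while stopping
person approaches 1.4000·(0.2500+0.4200) = 0.9380 m
C+Z_d+Z_r = 0.1200+0.0800+0.0150 = 0.2150 m
S_min ≈ 0.5250+0.4410+0.9380+0.2150  ⇒  S_min = 2119/1000 m

S_min = 2119/1000 m = 2.1190 m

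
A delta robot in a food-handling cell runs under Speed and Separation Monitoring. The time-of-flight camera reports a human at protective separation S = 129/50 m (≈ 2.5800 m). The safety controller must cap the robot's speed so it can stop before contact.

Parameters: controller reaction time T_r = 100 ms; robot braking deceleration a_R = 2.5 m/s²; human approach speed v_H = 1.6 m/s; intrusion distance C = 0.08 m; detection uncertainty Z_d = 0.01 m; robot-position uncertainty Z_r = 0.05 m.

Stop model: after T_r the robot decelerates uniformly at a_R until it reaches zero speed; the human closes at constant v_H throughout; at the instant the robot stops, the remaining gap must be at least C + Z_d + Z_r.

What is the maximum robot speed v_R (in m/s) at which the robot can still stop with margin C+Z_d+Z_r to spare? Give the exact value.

at the boundary: (1/5)·v² + (37/50)·v + (-57/25) = 0
  disc = (37/50)² − 4·(1/5)·(-57/25) = 5929/2500 ; √disc = 77/50
  v_R = (−(37/50) + 77/50) / (2·(1/5)) = 2 m/s
check:
T_s = v_R/a_R = 2/(5/2) = 0.8000 s
robot covers v_R·T_r = 2.0000·0.1000 = 0.2000 m before braking
braking distance = 2.0000²/(2·2.5000) = 0.8000 m
human over T_r+T_s: 1.6000·(0.1000+0.8000) = 1.4400 m
C+Z_d+Z_r = 0.0800+0.0100+0.0500 = 0.1400 m
sum ≈ 0.2000+0.8000+1.4400+0.1400 ≈ 2.5800 m = S ✓

v_R_max = 2 m/s = 2.0000 m/s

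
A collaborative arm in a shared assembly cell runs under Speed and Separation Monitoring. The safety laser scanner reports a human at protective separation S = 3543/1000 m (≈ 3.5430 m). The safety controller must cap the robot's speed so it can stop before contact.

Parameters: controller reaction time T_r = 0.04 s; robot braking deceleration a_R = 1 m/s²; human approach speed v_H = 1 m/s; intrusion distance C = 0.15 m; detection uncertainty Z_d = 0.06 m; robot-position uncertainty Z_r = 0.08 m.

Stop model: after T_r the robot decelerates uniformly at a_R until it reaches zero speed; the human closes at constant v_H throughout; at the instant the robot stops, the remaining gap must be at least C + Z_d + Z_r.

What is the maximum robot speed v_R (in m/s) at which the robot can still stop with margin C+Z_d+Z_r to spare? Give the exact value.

quadratic (1/2)·v² + (26/25)·v + (-3213/1000) = 0
  disc = (26/25)² − 4·(1/2)·(-3213/1000) = 18769/2500 ; √disc = 137/50
  v_R = (−(26/25) + 137/50) / (2·(1/2)) = 17/10 m/s
check:
stop time T_s = (17/10)/1 = 1.7000 s
robot covers v_R·T_r = 1.7000·0.0400 = 0.0680 m before braking
robot covers 1.7000·1.7000 − ½·1.0000·1.7000² = 1.4450 m while stopping
human closes 1.0000·1.7400 = 1.7400 m
residual clearance needed = 0.1500+0.0600+0.0800 = 0.2900 m
sum ≈ 0.0680+1.4450+1.7400+0.2900 ≈ 3.5430 m = S ✓

v_R_max = 17/10 m/s = 1.7000 m/s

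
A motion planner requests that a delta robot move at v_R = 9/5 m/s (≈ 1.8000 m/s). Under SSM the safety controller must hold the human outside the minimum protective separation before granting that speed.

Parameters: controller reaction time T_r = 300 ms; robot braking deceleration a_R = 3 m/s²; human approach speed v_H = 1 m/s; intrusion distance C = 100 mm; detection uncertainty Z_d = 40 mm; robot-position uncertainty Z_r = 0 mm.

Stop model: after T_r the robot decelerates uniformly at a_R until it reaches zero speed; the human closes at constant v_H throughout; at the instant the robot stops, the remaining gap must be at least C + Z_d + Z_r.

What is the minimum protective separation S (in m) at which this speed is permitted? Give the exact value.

S_min = 53/25 m = 2.1200 m

stop time T_s = (9/5)/3 = 0.6000 s
robot in T_r: 1.8000·0.3000 = 0.5400 m
robot under decel: 1.8000²/(2·3.0000) = 0.5400 m
human over T_r+T_s: 1.0000·(0.3000+0.6000) = 0.9000 m
residual clearance needed = 0.1000+0.0400+0.0000 = 0.1400 m
S_min ≈ 0.5400+0.5400+0.9000+0.1400  ⇒  S_min = 53/25 m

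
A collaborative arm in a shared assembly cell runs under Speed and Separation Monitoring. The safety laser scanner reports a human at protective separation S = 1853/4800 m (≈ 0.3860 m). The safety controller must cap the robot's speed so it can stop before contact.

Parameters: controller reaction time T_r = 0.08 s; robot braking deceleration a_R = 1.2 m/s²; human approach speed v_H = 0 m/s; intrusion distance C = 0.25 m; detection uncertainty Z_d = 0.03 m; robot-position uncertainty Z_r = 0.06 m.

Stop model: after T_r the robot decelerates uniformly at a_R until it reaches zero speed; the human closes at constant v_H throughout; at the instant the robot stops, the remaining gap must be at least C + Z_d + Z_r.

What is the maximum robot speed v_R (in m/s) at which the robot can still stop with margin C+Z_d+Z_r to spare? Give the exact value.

v_R_max = 1/4 m/s = 0.2500 m/s

quadratic (5/12)·v² + (2/25)·v + (-221/4800) = 0
  disc = (2/25)² − 4·(5/12)·(-221/4800) = 29929/360000 ; √disc = 173/600
  v_R = (−(2/25) + 173/600) / (2·(5/12)) = 1/4 m/s
check:
T_s = v_R/a_R = (1/4)/(6/5) = 0.2083 s
reaction-phase robot travel = 0.2500·0.0800 = 0.0200 m
braking distance = 0.2500²/(2·1.2000) = 0.0260 m
person approaches 0.0000·(0.0800+0.2083) = 0.0000 m
residual clearance needed = 0.2500+0.0300+0.0600 = 0.3400 m
sum ≈ 0.0200+0.0260+0.0000+0.3400 ≈ 0.3860 m = S ✓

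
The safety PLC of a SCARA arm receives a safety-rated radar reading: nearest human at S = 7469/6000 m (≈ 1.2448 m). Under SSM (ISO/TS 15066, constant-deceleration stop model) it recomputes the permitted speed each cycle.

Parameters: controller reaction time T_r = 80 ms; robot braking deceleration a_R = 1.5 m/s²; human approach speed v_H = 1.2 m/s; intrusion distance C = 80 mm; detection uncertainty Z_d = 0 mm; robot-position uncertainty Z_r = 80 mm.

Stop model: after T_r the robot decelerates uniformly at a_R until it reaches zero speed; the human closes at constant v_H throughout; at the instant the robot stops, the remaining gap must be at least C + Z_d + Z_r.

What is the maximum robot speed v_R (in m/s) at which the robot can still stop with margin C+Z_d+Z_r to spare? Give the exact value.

collect terms ⇒ (1/3)·v_R² + (22/25)·v_R + (-5933/6000) = 0
  disc = (22/25)² − 4·(1/3)·(-5933/6000) = 47089/22500 ; √disc = 217/150
  v_R = (−(22/25) + 217/150) / (2·(1/3)) = 17/20 m/s
check:
braking lasts T_s = (17/20)/(3/2) = 0.5667 s
robot in T_r: 0.8500·0.0800 = 0.0680 m
braking distance = 0.8500²/(2·1.5000) = 0.2408 m
person approaches 1.2000·(0.0800+0.5667) = 0.7760 m
residual clearance needed = 0.0800+0.0000+0.0800 = 0.1600 m
sum ≈ 0.0680+0.2408+0.7760+0.1600 ≈ 1.2448 m = S ✓

v_R_max = 17/20 m/s = 0.8500 m/s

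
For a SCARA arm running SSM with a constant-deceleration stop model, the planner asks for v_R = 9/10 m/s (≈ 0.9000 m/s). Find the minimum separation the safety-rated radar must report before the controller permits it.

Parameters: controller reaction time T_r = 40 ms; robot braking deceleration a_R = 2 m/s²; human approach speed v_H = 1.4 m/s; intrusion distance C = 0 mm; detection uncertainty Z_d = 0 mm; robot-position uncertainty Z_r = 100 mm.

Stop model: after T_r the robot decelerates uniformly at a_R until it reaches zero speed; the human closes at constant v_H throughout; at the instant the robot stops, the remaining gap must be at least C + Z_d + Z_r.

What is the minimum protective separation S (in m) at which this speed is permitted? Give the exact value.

S_min = 2049/2000 m = 1.0245 m

stop time T_s = (9/10)/2 = 0.4500 s
robot covers v_R·T_r = 0.9000·0.0400 = 0.0360 m before braking
robot covers 0.9000·0.4500 − ½·2.0000·0.4500² = 0.2025 m while stopping
human over T_r+T_s: 1.4000·(0.0400+0.4500) = 0.6860 m
C+Z_d+Z_r = 0.0000+0.0000+0.1000 = 0.1000 m
S_min ≈ 0.0360+0.2025+0.6860+0.1000  ⇒  S_min = 2049/2000 m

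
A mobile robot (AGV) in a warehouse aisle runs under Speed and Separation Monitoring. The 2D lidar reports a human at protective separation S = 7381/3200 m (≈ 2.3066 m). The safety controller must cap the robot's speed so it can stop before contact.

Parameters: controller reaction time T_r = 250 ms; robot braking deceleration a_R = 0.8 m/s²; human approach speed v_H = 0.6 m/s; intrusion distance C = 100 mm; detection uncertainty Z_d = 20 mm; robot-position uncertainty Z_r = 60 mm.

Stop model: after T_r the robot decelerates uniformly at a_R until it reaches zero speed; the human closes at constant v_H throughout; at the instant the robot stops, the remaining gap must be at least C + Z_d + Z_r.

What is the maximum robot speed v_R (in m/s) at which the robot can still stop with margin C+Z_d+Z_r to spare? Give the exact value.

quadratic (5/8)·v² + (1)·v + (-253/128) = 0
  disc = (1)² − 4·(5/8)·(-253/128) = 1521/256 ; √disc = 39/16
  v_R = (−(1) + 39/16) / (2·(5/8)) = 23/20 m/s
check:
T_s = v_R/a_R = (23/20)/(4/5) = 1.4375 s
robot covers v_R·T_r = 1.1500·0.2500 = 0.2875 m before braking
robot covers 1.1500·1.4375 − ½·0.8000·1.4375² = 0.8266 m while stopping
person approaches 0.6000·(0.2500+1.4375) = 1.0125 m
C+Z_d+Z_r = 0.1000+0.0200+0.0600 = 0.1800 m
sum ≈ 0.2875+0.8266+1.0125+0.1800 ≈ 2.3066 m = S ✓

v_R_max = 23/20 m/s = 1.1500 m/s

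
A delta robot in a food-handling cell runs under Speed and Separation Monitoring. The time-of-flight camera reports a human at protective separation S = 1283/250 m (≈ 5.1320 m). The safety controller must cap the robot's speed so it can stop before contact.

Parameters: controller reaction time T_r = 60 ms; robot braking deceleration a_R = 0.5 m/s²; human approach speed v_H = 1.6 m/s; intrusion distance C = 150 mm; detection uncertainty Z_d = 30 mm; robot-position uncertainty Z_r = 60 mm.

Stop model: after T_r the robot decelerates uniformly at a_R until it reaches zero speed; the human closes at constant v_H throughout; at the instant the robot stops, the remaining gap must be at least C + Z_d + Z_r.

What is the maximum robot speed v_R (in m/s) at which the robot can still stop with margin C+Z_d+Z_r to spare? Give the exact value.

v_R_max = 11/10 m/s = 1.1000 m/s

quadratic (1)·v² + (163/50)·v + (-1199/250) = 0
  disc = (163/50)² − 4·(1)·(-1199/250) = 74529/2500 ; √disc = 273/50
  v_R = (−(163/50) + 273/50) / (2·(1)) = 11/10 m/s
check:
T_s = v_R/a_R = (11/10)/(1/2) = 2.2000 s
reaction-phase robot travel = 1.1000·0.0600 = 0.0660 m
robot under decel: 1.1000²/(2·0.5000) = 1.2100 m
person approaches 1.6000·(0.0600+2.2000) = 3.6160 m
margins: 0.1500+0.0300+0.0600 = 0.2400 m
sum ≈ 0.0660+1.2100+3.6160+0.2400 ≈ 5.1320 m = S ✓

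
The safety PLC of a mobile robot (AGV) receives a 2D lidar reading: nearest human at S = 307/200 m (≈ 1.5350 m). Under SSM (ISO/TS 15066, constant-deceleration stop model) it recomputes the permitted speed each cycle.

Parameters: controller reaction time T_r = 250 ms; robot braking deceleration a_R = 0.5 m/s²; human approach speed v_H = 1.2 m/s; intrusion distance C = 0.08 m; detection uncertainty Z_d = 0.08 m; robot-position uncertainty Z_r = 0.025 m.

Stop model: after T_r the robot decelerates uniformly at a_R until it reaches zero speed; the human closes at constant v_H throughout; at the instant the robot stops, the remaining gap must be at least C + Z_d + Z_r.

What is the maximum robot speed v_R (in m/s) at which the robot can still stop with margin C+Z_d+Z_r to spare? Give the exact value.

quadratic (1)·v² + (53/20)·v + (-21/20) = 0
  disc = (53/20)² − 4·(1)·(-21/20) = 4489/400 ; √disc = 67/20
  v_R = (−(53/20) + 67/20) / (2·(1)) = 7/20 m/s
check:
T_s = v_R/a_R = (7/20)/(1/2) = 0.7000 s
robot in T_r: 0.3500·0.2500 = 0.0875 m
braking distance = 0.3500²/(2·0.5000) = 0.1225 m
human closes 1.2000·0.9500 = 1.1400 m
margins: 0.0800+0.0800+0.0250 = 0.1850 m
sum ≈ 0.0875+0.1225+1.1400+0.1850 ≈ 1.5350 m = S ✓

v_R_max = 7/20 m/s = 0.3500 m/s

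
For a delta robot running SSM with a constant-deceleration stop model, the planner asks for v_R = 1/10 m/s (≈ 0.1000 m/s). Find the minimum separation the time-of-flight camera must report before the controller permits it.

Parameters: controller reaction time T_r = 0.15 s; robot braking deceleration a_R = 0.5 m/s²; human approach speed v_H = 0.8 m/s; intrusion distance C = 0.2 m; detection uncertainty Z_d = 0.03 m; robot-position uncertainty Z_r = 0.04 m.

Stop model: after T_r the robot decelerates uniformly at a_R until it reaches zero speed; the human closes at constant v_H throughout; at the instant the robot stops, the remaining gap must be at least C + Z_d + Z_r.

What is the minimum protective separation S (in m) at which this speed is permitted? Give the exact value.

S_min = 23/40 m = 0.5750 m

braking lasts T_s = (1/10)/(1/2) = 0.2000 s
reaction-phase robot travel = 0.1000·0.1500 = 0.0150 m
braking distance = 0.1000²/(2·0.5000) = 0.0100 m
person approaches 0.8000·(0.1500+0.2000) = 0.2800 m
residual clearance needed = 0.2000+0.0300+0.0400 = 0.2700 m
S_min ≈ 0.0150+0.0100+0.2800+0.2700  ⇒  S_min = 23/40 m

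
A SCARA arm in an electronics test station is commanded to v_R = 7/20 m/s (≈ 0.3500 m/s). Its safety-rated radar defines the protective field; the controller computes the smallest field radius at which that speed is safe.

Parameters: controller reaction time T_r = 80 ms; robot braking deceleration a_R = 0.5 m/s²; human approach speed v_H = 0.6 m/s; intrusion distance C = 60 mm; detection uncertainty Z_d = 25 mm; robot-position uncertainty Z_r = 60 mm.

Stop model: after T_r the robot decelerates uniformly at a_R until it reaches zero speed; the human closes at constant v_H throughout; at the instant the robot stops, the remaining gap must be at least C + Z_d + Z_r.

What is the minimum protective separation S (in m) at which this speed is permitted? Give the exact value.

T_s = v_R/a_R = (7/20)/(1/2) = 0.7000 s
robot in T_r: 0.3500·0.0800 = 0.0280 m
robot under decel: 0.3500²/(2·0.5000) = 0.1225 m
human over T_r+T_s: 0.6000·(0.0800+0.7000) = 0.4680 m
margins: 0.0600+0.0250+0.0600 = 0.1450 m
S_min ≈ 0.0280+0.1225+0.4680+0.1450  ⇒  S_min = 1527/2000 m

S_min = 1527/2000 m = 0.7635 m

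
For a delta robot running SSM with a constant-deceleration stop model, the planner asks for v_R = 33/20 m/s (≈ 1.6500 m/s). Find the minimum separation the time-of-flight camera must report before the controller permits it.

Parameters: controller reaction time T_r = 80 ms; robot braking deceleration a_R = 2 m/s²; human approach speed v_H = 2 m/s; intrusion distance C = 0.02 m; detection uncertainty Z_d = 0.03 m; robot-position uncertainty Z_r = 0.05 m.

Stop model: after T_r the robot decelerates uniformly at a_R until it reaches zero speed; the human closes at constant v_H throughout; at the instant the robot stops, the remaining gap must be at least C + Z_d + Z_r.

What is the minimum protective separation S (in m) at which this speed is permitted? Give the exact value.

S_min = 21781/8000 m = 2.7226 m

braking lasts T_s = (33/20)/2 = 0.8250 s
robot covers v_R·T_r = 1.6500·0.0800 = 0.1320 m before braking
braking distance = 1.6500²/(2·2.0000) = 0.6806 m
person approaches 2.0000·(0.0800+0.8250) = 1.8100 m
C+Z_d+Z_r = 0.0200+0.0300+0.0500 = 0.1000 m
S_min ≈ 0.1320+0.6806+1.8100+0.1000  ⇒  S_min = 21781/8000 m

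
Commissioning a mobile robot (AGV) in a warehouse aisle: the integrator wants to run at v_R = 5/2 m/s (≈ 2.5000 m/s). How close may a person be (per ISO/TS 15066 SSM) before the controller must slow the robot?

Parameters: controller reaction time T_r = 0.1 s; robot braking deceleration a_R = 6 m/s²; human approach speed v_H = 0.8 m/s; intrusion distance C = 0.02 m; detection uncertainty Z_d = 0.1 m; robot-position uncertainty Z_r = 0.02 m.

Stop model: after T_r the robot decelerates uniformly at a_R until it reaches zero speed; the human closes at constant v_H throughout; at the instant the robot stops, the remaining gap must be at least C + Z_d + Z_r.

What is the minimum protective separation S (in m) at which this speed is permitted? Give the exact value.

S_min = 1589/1200 m = 1.3242 m

braking lasts T_s = (5/2)/6 = 0.4167 s
robot covers v_R·T_r = 2.5000·0.1000 = 0.2500 m before braking
braking distance = 2.5000²/(2·6.0000) = 0.5208 m
human over T_r+T_s: 0.8000·(0.1000+0.4167) = 0.4133 m
margins: 0.0200+0.1000+0.0200 = 0.1400 m
S_min ≈ 0.2500+0.5208+0.4133+0.1400  ⇒  S_min = 1589/1200 m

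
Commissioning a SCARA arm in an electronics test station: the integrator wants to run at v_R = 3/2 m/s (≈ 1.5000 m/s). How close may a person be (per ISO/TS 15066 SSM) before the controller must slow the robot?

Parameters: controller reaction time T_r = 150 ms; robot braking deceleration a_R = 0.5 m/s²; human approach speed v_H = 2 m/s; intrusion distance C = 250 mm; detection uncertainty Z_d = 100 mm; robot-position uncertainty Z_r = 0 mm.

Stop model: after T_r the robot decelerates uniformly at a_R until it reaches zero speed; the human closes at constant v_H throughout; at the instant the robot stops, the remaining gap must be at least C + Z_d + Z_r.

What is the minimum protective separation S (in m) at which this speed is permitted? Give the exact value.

stop time T_s = (3/2)/(1/2) = 3.0000 s
robot in T_r: 1.5000·0.1500 = 0.2250 m
braking distance = 1.5000²/(2·0.5000) = 2.2500 m
human closes 2.0000·3.1500 = 6.3000 m
C+Z_d+Z_r = 0.2500+0.1000+0.0000 = 0.3500 m
S_min ≈ 0.2250+2.2500+6.3000+0.3500  ⇒  S_min = 73/8 m

S_min = 73/8 m = 9.1250 m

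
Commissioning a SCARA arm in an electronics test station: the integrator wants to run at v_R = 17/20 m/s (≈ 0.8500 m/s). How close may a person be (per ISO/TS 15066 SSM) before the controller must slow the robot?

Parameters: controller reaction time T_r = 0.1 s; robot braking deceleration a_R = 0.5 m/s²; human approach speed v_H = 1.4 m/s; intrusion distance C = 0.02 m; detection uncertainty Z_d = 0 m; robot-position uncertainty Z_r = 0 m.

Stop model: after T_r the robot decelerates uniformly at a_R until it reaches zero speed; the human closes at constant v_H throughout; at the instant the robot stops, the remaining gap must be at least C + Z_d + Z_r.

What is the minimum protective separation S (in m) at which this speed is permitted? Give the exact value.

braking lasts T_s = (17/20)/(1/2) = 1.7000 s
reaction-phase robot travel = 0.8500·0.1000 = 0.0850 m
braking distance = 0.8500²/(2·0.5000) = 0.7225 m
person approaches 1.4000·(0.1000+1.7000) = 2.5200 m
C+Z_d+Z_r = 0.0200+0.0000+0.0000 = 0.0200 m
S_min ≈ 0.0850+0.7225+2.5200+0.0200  ⇒  S_min = 1339/400 m

S_min = 1339/400 m = 3.3475 m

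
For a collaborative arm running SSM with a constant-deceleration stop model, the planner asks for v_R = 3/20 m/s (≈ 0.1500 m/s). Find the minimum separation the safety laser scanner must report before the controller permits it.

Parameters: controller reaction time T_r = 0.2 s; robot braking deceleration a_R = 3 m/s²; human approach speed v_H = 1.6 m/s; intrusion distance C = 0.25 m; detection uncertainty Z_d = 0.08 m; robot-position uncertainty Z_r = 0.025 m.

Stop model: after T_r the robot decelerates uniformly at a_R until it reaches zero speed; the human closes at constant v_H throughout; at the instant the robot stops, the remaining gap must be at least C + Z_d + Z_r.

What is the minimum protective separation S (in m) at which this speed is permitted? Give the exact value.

T_s = v_R/a_R = (3/20)/3 = 0.0500 s
robot covers v_R·T_r = 0.1500·0.2000 = 0.0300 m before braking
braking distance = 0.1500²/(2·3.0000) = 0.0037 m
person approaches 1.6000·(0.2000+0.0500) = 0.4000 m
C+Z_d+Z_r = 0.2500+0.0800+0.0250 = 0.3550 m
S_min ≈ 0.0300+0.0037+0.4000+0.3550  ⇒  S_min = 631/800 m

S_min = 631/800 m = 0.7887 m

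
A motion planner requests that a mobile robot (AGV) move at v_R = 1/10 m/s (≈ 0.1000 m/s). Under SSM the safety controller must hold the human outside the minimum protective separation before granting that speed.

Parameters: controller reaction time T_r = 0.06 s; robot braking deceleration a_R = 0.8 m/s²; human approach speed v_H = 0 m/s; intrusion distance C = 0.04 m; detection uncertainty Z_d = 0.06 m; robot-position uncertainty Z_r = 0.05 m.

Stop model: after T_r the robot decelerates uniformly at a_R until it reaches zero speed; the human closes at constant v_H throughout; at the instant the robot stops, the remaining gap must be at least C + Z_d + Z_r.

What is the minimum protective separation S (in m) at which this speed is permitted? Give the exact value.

S_min = 649/4000 m = 0.1623 m

T_s = v_R/a_R = (1/10)/(4/5) = 0.1250 s
robot in T_r: 0.1000·0.0600 = 0.0060 m
robot covers 0.1000·0.1250 − ½·0.8000·0.1250² = 0.0063 m while stopping
human over T_r+T_s: 0.0000·(0.0600+0.1250) = 0.0000 m
residual clearance needed = 0.0400+0.0600+0.0500 = 0.1500 m
S_min ≈ 0.0060+0.0063+0.0000+0.1500  ⇒  S_min = 649/4000 m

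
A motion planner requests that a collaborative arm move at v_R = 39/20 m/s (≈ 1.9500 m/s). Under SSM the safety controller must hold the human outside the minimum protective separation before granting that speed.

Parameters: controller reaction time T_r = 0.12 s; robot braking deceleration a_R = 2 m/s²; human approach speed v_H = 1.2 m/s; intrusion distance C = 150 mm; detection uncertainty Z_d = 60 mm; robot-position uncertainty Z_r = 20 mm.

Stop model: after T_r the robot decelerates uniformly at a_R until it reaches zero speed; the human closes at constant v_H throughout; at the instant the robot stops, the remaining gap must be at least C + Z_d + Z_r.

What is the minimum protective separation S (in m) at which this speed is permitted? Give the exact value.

T_s = v_R/a_R = (39/20)/2 = 0.9750 s
robot in T_r: 1.9500·0.1200 = 0.2340 m
braking distance = 1.9500²/(2·2.0000) = 0.9506 m
human over T_r+T_s: 1.2000·(0.1200+0.9750) = 1.3140 m
margins: 0.1500+0.0600+0.0200 = 0.2300 m
S_min ≈ 0.2340+0.9506+1.3140+0.2300  ⇒  S_min = 21829/8000 m

S_min = 21829/8000 m = 2.7286 m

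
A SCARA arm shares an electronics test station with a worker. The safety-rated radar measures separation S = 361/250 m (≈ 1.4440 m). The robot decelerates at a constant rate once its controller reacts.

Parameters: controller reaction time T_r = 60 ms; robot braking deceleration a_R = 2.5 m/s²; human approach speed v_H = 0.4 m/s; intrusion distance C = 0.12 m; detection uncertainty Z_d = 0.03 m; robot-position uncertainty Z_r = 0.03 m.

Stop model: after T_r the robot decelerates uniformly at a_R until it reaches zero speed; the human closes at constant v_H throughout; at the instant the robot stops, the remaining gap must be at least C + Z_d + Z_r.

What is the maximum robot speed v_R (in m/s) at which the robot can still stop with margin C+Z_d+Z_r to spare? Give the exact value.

collect terms ⇒ (1/5)·v_R² + (11/50)·v_R + (-31/25) = 0
  disc = (11/50)² − 4·(1/5)·(-31/25) = 2601/2500 ; √disc = 51/50
  v_R = (−(11/50) + 51/50) / (2·(1/5)) = 2 m/s
check:
stop time T_s = 2/(5/2) = 0.8000 s
robot covers v_R·T_r = 2.0000·0.0600 = 0.1200 m before braking
robot under decel: 2.0000²/(2·2.5000) = 0.8000 m
person approaches 0.4000·(0.0600+0.8000) = 0.3440 m
C+Z_d+Z_r = 0.1200+0.0300+0.0300 = 0.1800 m
sum ≈ 0.1200+0.8000+0.3440+0.1800 ≈ 1.4440 m = S ✓

v_R_max = 2 m/s = 2.0000 m/s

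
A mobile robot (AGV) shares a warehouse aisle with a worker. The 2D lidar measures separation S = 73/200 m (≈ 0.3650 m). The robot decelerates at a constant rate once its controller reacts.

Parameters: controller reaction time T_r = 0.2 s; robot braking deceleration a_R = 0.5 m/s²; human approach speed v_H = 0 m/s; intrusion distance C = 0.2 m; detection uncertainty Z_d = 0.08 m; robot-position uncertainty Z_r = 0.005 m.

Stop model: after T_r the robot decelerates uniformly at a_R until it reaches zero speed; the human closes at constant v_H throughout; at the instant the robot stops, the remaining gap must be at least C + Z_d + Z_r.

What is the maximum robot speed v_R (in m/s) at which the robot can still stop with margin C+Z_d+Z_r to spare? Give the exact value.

v_R_max = 1/5 m/s = 0.2000 m/s

at the boundary: (1)·v² + (1/5)·v + (-2/25) = 0
  disc = (1/5)² − 4·(1)·(-2/25) = 9/25 ; √disc = 3/5
  v_R = (−(1/5) + 3/5) / (2·(1)) = 1/5 m/s
check:
stop time T_s = (1/5)/(1/2) = 0.4000 s
reaction-phase robot travel = 0.2000·0.2000 = 0.0400 m
robot under decel: 0.2000²/(2·0.5000) = 0.0400 m
human closes 0.0000·0.6000 = 0.0000 m
C+Z_d+Z_r = 0.2000+0.0800+0.0050 = 0.2850 m
sum ≈ 0.0400+0.0400+0.0000+0.2850 ≈ 0.3650 m = S ✓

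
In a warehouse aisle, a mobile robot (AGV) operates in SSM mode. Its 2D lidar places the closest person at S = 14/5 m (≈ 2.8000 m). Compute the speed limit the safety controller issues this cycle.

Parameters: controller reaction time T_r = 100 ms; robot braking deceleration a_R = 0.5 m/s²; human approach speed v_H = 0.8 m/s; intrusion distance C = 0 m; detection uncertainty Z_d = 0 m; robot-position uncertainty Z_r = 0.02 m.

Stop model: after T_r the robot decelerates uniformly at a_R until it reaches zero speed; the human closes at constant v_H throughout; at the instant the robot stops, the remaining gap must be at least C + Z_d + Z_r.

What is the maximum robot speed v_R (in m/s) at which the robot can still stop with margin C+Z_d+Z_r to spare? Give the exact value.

v_R_max = 1 m/s = 1.0000 m/s

quadratic (1)·v² + (17/10)·v + (-27/10) = 0
  disc = (17/10)² − 4·(1)·(-27/10) = 1369/100 ; √disc = 37/10
  v_R = (−(17/10) + 37/10) / (2·(1)) = 1 m/s
check:
T_s = v_R/a_R = 1/(1/2) = 2.0000 s
reaction-phase robot travel = 1.0000·0.1000 = 0.1000 m
robot under decel: 1.0000²/(2·0.5000) = 1.0000 m
person approaches 0.8000·(0.1000+2.0000) = 1.6800 m
C+Z_d+Z_r = 0.0000+0.0000+0.0200 = 0.0200 m
sum ≈ 0.1000+1.0000+1.6800+0.0200 ≈ 2.8000 m = S ✓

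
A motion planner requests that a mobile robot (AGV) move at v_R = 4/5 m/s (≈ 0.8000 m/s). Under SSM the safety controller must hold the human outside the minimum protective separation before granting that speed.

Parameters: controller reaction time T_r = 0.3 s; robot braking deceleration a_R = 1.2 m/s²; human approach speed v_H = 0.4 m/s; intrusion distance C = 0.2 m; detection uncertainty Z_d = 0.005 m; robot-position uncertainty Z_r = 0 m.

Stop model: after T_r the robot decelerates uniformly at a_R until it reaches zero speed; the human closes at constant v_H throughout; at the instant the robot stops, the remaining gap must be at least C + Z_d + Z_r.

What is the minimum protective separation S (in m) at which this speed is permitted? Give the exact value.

T_s = v_R/a_R = (4/5)/(6/5) = 0.6667 s
reaction-phase robot travel = 0.8000·0.3000 = 0.2400 m
robot under decel: 0.8000²/(2·1.2000) = 0.2667 m
human closes 0.4000·0.9667 = 0.3867 m
margins: 0.2000+0.0050+0.0000 = 0.2050 m
S_min ≈ 0.2400+0.2667+0.3867+0.2050  ⇒  S_min = 659/600 m

S_min = 659/600 m = 1.0983 m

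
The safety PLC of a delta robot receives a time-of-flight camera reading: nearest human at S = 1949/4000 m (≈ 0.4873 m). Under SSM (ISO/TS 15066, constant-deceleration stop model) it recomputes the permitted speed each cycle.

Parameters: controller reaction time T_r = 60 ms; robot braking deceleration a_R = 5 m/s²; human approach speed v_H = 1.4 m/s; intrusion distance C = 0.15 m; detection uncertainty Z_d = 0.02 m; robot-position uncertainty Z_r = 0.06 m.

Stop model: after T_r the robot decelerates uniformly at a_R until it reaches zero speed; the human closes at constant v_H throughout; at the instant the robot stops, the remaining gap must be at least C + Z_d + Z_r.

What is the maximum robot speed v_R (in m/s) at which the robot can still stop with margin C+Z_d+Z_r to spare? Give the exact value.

at the boundary: (1/10)·v² + (17/50)·v + (-693/4000) = 0
  disc = (17/50)² − 4·(1/10)·(-693/4000) = 1849/10000 ; √disc = 43/100
  v_R = (−(17/50) + 43/100) / (2·(1/10)) = 9/20 m/s
check:
stop time T_s = (9/20)/5 = 0.0900 s
reaction-phase robot travel = 0.4500·0.0600 = 0.0270 m
robot covers 0.4500·0.0900 − ½·5.0000·0.0900² = 0.0203 m while stopping
human closes 1.4000·0.1500 = 0.2100 m
C+Z_d+Z_r = 0.1500+0.0200+0.0600 = 0.2300 m
sum ≈ 0.0270+0.0203+0.2100+0.2300 ≈ 0.4873 m = S ✓

v_R_max = 9/20 m/s = 0.4500 m/s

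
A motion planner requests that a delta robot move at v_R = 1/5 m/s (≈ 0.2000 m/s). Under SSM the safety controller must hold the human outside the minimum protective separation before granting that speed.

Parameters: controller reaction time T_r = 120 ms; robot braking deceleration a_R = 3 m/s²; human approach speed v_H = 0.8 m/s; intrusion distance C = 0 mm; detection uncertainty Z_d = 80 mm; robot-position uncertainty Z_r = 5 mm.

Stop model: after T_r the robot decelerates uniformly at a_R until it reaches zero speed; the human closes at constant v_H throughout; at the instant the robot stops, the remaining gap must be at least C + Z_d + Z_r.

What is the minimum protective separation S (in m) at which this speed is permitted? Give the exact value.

S_min = 53/200 m = 0.2650 m

T_s = v_R/a_R = (1/5)/3 = 0.0667 s
robot in T_r: 0.2000·0.1200 = 0.0240 m
robot under decel: 0.2000²/(2·3.0000) = 0.0067 m
person approaches 0.8000·(0.1200+0.0667) = 0.1493 m
residual clearance needed = 0.0000+0.0800+0.0050 = 0.0850 m
S_min ≈ 0.0240+0.0067+0.1493+0.0850  ⇒  S_min = 53/200 m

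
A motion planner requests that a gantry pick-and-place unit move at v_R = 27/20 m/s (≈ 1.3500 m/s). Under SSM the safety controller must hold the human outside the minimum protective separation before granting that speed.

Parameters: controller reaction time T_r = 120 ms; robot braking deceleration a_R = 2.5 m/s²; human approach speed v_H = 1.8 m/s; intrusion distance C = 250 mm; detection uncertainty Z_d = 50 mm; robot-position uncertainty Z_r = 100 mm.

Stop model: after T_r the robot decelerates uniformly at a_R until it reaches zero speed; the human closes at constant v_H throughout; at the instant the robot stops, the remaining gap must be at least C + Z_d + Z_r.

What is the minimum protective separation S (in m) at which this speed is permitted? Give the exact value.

T_s = v_R/a_R = (27/20)/(5/2) = 0.5400 s
robot in T_r: 1.3500·0.1200 = 0.1620 m
robot under decel: 1.3500²/(2·2.5000) = 0.3645 m
person approaches 1.8000·(0.1200+0.5400) = 1.1880 m
C+Z_d+Z_r = 0.2500+0.0500+0.1000 = 0.4000 m
S_min ≈ 0.1620+0.3645+1.1880+0.4000  ⇒  S_min = 4229/2000 m

S_min = 4229/2000 m = 2.1145 m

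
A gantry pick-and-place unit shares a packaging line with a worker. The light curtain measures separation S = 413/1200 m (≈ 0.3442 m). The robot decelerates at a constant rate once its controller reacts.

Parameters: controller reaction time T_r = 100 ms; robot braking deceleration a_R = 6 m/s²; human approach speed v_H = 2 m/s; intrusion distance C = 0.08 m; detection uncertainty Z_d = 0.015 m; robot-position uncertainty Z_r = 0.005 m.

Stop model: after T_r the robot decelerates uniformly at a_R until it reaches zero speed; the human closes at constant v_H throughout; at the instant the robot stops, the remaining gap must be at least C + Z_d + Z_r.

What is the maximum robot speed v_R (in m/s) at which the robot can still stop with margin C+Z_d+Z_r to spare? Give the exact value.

v_R_max = 1/10 m/s = 0.1000 m/s

quadratic (1/12)·v² + (13/30)·v + (-53/1200) = 0
  disc = (13/30)² − 4·(1/12)·(-53/1200) = 81/400 ; √disc = 9/20
  v_R = (−(13/30) + 9/20) / (2·(1/12)) = 1/10 m/s
check:
stop time T_s = (1/10)/6 = 0.0167 s
robot covers v_R·T_r = 0.1000·0.1000 = 0.0100 m before braking
robot covers 0.1000·0.0167 − ½·6.0000·0.0167² = 0.0008 m while stopping
human over T_r+T_s: 2.0000·(0.1000+0.0167) = 0.2333 m
residual clearance needed = 0.0800+0.0150+0.0050 = 0.1000 m
sum ≈ 0.0100+0.0008+0.2333+0.1000 ≈ 0.3442 m = S ✓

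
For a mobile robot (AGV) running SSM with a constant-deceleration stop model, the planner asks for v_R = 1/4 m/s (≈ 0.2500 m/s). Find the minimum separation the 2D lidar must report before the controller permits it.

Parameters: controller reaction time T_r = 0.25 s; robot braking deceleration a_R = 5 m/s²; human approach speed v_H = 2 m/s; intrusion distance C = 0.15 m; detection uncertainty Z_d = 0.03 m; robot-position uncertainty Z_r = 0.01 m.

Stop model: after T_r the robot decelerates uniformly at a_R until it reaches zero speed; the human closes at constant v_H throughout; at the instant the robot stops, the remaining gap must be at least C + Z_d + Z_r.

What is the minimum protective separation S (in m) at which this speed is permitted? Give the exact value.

S_min = 687/800 m = 0.8588 m

stop time T_s = (1/4)/5 = 0.0500 s
robot in T_r: 0.2500·0.2500 = 0.0625 m
robot covers 0.2500·0.0500 − ½·5.0000·0.0500² = 0.0063 m while stopping
human over T_r+T_s: 2.0000·(0.2500+0.0500) = 0.6000 m
margins: 0.1500+0.0300+0.0100 = 0.1900 m
S_min ≈ 0.0625+0.0063+0.6000+0.1900  ⇒  S_min = 687/800 m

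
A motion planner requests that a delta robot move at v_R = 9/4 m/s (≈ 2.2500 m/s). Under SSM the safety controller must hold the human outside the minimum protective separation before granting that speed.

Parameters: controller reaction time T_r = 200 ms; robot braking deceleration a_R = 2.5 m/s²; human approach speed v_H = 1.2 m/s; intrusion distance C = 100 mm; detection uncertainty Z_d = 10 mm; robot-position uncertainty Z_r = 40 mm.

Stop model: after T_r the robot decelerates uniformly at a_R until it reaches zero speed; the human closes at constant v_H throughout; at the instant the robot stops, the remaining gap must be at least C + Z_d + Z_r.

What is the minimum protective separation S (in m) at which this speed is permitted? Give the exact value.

S_min = 1173/400 m = 2.9325 m

stop time T_s = (9/4)/(5/2) = 0.9000 s
reaction-phase robot travel = 2.2500·0.2000 = 0.4500 m
robot covers 2.2500·0.9000 − ½·2.5000·0.9000² = 1.0125 m while stopping
human over T_r+T_s: 1.2000·(0.2000+0.9000) = 1.3200 m
margins: 0.1000+0.0100+0.0400 = 0.1500 m
S_min ≈ 0.4500+1.0125+1.3200+0.1500  ⇒  S_min = 1173/400 m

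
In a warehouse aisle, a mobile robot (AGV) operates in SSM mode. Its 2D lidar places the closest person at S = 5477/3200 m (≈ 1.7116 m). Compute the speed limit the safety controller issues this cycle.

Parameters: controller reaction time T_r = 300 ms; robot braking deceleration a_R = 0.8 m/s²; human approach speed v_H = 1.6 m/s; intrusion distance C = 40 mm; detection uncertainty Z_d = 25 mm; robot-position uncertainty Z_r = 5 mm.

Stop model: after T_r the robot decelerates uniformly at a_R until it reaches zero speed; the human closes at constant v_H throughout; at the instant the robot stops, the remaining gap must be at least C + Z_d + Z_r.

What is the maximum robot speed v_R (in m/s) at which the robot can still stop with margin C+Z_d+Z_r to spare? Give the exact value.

quadratic (5/8)·v² + (23/10)·v + (-3717/3200) = 0
  disc = (23/10)² − 4·(5/8)·(-3717/3200) = 52441/6400 ; √disc = 229/80
  v_R = (−(23/10) + 229/80) / (2·(5/8)) = 9/20 m/s
check:
stop time T_s = (9/20)/(4/5) = 0.5625 s
reaction-phase robot travel = 0.4500·0.3000 = 0.1350 m
robot covers 0.4500·0.5625 − ½·0.8000·0.5625² = 0.1266 m while stopping
human over T_r+T_s: 1.6000·(0.3000+0.5625) = 1.3800 m
margins: 0.0400+0.0250+0.0050 = 0.0700 m
sum ≈ 0.1350+0.1266+1.3800+0.0700 ≈ 1.7116 m = S ✓

v_R_max = 9/20 m/s = 0.4500 m/s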